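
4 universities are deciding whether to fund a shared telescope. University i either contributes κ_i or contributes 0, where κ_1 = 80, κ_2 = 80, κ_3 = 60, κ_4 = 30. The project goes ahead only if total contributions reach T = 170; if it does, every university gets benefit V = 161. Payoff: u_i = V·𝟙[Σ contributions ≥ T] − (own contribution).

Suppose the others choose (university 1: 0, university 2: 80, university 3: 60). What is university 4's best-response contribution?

Others' total = 140. Contributing 30 brings total to 170 ≥ 170: gain V − κ_4 = 131.
Best response: 30.

30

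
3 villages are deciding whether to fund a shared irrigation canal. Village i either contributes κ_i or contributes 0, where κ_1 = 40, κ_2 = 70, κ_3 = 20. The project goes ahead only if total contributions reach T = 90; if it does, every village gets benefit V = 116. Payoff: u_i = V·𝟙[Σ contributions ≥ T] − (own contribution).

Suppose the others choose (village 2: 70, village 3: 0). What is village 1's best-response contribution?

40

Others' total = 70. Contributing 40 brings total to 110 ≥ 90: gain V − κ_1 = 76.
Best response: 40.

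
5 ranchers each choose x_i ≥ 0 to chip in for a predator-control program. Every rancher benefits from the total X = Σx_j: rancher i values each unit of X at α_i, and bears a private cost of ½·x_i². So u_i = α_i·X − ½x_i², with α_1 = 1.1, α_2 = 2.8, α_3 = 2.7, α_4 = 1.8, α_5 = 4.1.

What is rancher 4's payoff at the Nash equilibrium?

20.88

Rancher i's FOC: ∂u_i/∂x_i = α_i − x_i = 0, so x_i* = α_i.
NE contributions = (1.1, 2.8, 2.7, 1.8, 4.1); X = 12.5.
u_4 = α_4·X − ½·(x_4)² = 1.8·12.5 − ½·1.8² = 20.88.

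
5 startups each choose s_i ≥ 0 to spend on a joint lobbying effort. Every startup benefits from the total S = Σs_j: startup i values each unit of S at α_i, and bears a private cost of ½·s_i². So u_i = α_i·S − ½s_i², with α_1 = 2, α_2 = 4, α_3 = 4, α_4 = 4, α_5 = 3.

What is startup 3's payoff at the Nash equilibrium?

60

Startup i's FOC: ∂u_i/∂s_i = α_i − s_i = 0, so s_i* = α_i.
NE contributions = (2, 4, 4, 4, 3); S = 17.
u_3 = α_3·S − ½·(s_3)² = 4·17 − ½·4² = 60.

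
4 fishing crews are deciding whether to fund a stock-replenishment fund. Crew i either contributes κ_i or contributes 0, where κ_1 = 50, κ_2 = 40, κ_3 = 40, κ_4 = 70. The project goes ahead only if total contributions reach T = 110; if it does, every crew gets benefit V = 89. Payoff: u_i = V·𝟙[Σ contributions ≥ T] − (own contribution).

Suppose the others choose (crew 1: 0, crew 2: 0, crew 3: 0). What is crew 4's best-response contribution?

Others' total = 0. Even contributing 70 gives 70 < 110: no benefit either way.
Best response: 0.

0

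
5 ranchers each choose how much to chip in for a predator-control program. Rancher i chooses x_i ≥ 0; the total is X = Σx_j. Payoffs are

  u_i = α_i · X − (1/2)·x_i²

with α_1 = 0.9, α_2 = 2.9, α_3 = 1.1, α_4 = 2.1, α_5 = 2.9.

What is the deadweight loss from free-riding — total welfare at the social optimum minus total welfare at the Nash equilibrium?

Rancher i's FOC: ∂u_i/∂x_i = α_i − x_i = 0, so x_i* = α_i.
NE contributions = (0.9, 2.9, 1.1, 2.1, 2.9); X = 9.9.
W^NE = (Σα)·X − ½Σα_i² = 9.9² − ½·23.25 = 86.385.
Planner sets x_i = Σα_j = 9.9 for every i, so X^SO = 5·9.9 = 49.5.
W^SO = (Σα)·X^SO − ½·5·(Σα)² = (5/2)·9.9² = 245.025.
Deadweight loss = W^SO − W^NE = 158.64.

158.64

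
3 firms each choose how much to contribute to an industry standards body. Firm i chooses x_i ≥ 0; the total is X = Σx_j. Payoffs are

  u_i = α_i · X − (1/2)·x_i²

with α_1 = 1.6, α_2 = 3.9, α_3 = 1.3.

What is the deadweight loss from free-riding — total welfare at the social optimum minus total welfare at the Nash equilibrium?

Firm i's FOC: ∂u_i/∂x_i = α_i − x_i = 0, so x_i* = α_i.
NE contributions = (1.6, 3.9, 1.3); X = 6.8.
W^NE = (Σα)·X − ½Σα_i² = 6.8² − ½·19.46 = 36.51.
Planner sets x_i = Σα_j = 6.8 for every i, so X^SO = 3·6.8 = 20.4.
W^SO = (Σα)·X^SO − ½·3·(Σα)² = (3/2)·6.8² = 69.36.
Deadweight loss = W^SO − W^NE = 32.85.

32.85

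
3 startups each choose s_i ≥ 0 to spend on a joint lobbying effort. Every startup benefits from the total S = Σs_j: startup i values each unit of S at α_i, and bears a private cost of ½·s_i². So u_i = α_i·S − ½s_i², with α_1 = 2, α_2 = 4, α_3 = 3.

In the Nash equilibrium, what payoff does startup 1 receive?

Startup i's FOC: ∂u_i/∂s_i = α_i − s_i = 0, so s_i* = α_i.
NE contributions = (2, 4, 3); S = 9.
u_1 = α_1·S − ½·(s_1)² = 2·9 − ½·2² = 16.

16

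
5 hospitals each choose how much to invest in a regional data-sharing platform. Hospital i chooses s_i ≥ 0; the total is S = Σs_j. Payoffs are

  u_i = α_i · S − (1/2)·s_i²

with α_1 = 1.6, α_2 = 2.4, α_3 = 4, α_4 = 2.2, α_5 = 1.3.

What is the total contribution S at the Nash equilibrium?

Hospital i's FOC: ∂u_i/∂s_i = α_i − s_i = 0, so s_i* = α_i.
NE contributions = (1.6, 2.4, 4, 2.2, 1.3); S = 11.5.

11.5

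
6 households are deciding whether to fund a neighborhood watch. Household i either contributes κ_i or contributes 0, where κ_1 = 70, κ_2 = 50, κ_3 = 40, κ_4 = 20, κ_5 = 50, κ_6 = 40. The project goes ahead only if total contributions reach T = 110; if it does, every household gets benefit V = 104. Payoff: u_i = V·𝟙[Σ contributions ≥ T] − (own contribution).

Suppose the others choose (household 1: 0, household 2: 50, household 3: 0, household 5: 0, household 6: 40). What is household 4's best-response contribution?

20

Others' total = 90. Contributing 20 brings total to 110 ≥ 110: gain V − κ_4 = 84.
Best response: 20.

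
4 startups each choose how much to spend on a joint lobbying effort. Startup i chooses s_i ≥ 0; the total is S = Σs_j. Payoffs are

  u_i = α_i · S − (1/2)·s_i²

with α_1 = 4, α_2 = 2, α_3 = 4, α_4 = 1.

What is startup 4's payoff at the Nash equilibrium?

10.5

Startup i's FOC: ∂u_i/∂s_i = α_i − s_i = 0, so s_i* = α_i.
NE contributions = (4, 2, 4, 1); S = 11.
u_4 = α_4·S − ½·(s_4)² = 1·11 − ½·1² = 10.5.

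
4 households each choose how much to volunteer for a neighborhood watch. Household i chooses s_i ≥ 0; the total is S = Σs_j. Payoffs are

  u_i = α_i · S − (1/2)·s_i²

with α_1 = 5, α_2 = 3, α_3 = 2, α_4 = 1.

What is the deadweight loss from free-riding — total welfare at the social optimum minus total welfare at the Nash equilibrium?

Household i's FOC: ∂u_i/∂s_i = α_i − s_i = 0, so s_i* = α_i.
NE contributions = (5, 3, 2, 1); S = 11.
W^NE = (Σα)·S − ½Σα_i² = 11² − ½·39 = 101.5.
Planner sets s_i = Σα_j = 11 for every i, so S^SO = 4·11 = 44.
W^SO = (Σα)·S^SO − ½·4·(Σα)² = (4/2)·11² = 242.
Deadweight loss = W^SO − W^NE = 140.5.

140.5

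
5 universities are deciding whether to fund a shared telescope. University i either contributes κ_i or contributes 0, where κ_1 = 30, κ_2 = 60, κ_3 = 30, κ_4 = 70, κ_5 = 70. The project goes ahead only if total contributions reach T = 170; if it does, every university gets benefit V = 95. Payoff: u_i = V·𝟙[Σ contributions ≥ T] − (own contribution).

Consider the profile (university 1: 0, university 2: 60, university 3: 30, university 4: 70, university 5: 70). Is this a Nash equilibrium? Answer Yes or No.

No

Total = 230 ≥ 170: provided.
University 1 (pledges 0, payoff 95): pledging 30 → total 260, payoff 65. No gain.
University 2 (pledges 60, payoff 35): dropping to 0 → total 170, payoff 95. Profitable deviation.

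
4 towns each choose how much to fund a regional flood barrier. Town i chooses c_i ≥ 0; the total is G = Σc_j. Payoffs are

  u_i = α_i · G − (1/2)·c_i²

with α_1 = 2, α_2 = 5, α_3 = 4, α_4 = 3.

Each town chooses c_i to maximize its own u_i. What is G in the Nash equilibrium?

Town i's FOC: ∂u_i/∂c_i = α_i − c_i = 0, so c_i* = α_i.
NE contributions = (2, 5, 4, 3); G = 14.

14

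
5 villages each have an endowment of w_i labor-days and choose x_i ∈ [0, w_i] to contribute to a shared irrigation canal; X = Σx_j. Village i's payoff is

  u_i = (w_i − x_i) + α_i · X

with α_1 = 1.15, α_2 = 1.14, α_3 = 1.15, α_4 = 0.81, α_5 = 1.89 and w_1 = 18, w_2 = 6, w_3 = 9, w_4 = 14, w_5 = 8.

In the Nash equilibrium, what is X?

41

∂u_i/∂x_i = α_i − 1, so village i contributes w_i if α_i > 1, else 0.
α_i > 1 for i ∈ {1, 2, 3, 5}; NE contributions (18, 6, 9, 0, 8), X = 41.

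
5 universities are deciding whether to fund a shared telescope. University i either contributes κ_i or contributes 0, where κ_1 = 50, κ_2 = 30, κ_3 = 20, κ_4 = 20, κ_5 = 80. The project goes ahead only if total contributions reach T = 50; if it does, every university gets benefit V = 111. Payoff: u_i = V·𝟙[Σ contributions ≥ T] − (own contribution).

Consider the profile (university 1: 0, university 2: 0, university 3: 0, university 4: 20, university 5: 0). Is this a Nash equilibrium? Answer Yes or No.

Total = 20 < 50: not provided.
University 1 (pledges 0, payoff 0): pledging 50 → total 70, payoff 61. Profitable deviation.

No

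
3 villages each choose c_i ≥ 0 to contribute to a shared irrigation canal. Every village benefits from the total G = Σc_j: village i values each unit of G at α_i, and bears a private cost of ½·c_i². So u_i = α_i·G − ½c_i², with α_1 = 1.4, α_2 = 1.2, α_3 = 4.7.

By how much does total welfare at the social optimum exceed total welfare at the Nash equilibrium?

39.39

Village i's FOC: ∂u_i/∂c_i = α_i − c_i = 0, so c_i* = α_i.
NE contributions = (1.4, 1.2, 4.7); G = 7.3.
W^NE = (Σα)·G − ½Σα_i² = 7.3² − ½·25.49 = 40.545.
Planner sets c_i = Σα_j = 7.3 for every i, so G^SO = 3·7.3 = 21.9.
W^SO = (Σα)·G^SO − ½·3·(Σα)² = (3/2)·7.3² = 79.935.
Deadweight loss = W^SO − W^NE = 39.39.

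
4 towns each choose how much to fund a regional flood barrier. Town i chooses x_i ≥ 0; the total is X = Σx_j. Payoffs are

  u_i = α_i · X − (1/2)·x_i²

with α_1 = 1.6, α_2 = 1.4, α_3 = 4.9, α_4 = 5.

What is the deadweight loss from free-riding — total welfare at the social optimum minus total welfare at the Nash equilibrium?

Town i's FOC: ∂u_i/∂x_i = α_i − x_i = 0, so x_i* = α_i.
NE contributions = (1.6, 1.4, 4.9, 5); X = 12.9.
W^NE = (Σα)·X − ½Σα_i² = 12.9² − ½·53.53 = 139.645.
Planner sets x_i = Σα_j = 12.9 for every i, so X^SO = 4·12.9 = 51.6.
W^SO = (Σα)·X^SO − ½·4·(Σα)² = (4/2)·12.9² = 332.82.
Deadweight loss = W^SO − W^NE = 193.175.

193.175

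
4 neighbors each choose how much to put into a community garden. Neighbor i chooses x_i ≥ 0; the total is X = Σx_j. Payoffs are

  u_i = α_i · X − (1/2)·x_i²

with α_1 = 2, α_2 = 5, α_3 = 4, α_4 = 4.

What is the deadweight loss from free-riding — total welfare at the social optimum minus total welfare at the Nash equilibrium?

Neighbor i's FOC: ∂u_i/∂x_i = α_i − x_i = 0, so x_i* = α_i.
NE contributions = (2, 5, 4, 4); X = 15.
W^NE = (Σα)·X − ½Σα_i² = 15² − ½·61 = 194.5.
Planner sets x_i = Σα_j = 15 for every i, so X^SO = 4·15 = 60.
W^SO = (Σα)·X^SO − ½·4·(Σα)² = (4/2)·15² = 450.
Deadweight loss = W^SO − W^NE = 255.5.

255.5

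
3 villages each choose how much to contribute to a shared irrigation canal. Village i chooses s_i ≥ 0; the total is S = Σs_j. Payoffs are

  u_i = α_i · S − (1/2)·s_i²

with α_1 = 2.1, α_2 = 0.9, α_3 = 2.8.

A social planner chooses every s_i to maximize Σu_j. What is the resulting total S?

17.4

Planner FOC: ∂(Σu_j)/∂s_i = (Σα_j) − s_i = 0, so s_i^SO = Σα_j = 5.8 for every i; S^SO = 17.4.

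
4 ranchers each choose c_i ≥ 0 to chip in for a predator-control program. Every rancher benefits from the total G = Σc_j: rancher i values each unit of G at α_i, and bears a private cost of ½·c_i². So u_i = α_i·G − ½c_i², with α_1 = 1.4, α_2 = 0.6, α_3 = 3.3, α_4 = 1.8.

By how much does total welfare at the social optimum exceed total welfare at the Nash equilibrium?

Rancher i's FOC: ∂u_i/∂c_i = α_i − c_i = 0, so c_i* = α_i.
NE contributions = (1.4, 0.6, 3.3, 1.8); G = 7.1.
W^NE = (Σα)·G − ½Σα_i² = 7.1² − ½·16.45 = 42.185.
Planner sets c_i = Σα_j = 7.1 for every i, so G^SO = 4·7.1 = 28.4.
W^SO = (Σα)·G^SO − ½·4·(Σα)² = (4/2)·7.1² = 100.82.
Deadweight loss = W^SO − W^NE = 58.635.

58.635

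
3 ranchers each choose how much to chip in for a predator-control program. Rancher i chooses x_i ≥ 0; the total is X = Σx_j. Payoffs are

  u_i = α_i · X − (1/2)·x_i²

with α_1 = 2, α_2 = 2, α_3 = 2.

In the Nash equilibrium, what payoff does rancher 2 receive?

10

Rancher i's FOC: ∂u_i/∂x_i = α_i − x_i = 0, so x_i* = α_i.
NE contributions = (2, 2, 2); X = 6.
u_2 = α_2·X − ½·(x_2)² = 2·6 − ½·2² = 10.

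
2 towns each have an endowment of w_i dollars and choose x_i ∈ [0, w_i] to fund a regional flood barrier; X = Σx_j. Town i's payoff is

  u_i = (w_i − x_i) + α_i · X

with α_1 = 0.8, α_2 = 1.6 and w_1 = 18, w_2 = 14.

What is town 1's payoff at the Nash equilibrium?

29.2

∂u_i/∂x_i = α_i − 1, so town i contributes w_i if α_i > 1, else 0.
α_i > 1 for i ∈ {2}; NE contributions (0, 14), X = 14.
u_1 = (18 − 0) + 0.8·14 = 29.2.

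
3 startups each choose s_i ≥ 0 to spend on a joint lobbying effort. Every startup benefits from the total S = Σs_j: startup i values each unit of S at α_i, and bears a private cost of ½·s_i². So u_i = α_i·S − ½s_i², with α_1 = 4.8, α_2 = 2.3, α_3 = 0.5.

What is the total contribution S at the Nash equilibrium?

7.6

Startup i's FOC: ∂u_i/∂s_i = α_i − s_i = 0, so s_i* = α_i.
NE contributions = (4.8, 2.3, 0.5); S = 7.6.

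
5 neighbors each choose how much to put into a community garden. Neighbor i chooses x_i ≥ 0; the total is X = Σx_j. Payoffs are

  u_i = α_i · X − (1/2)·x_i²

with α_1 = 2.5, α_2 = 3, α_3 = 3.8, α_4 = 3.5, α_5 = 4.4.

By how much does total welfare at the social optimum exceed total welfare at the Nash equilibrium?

Neighbor i's FOC: ∂u_i/∂x_i = α_i − x_i = 0, so x_i* = α_i.
NE contributions = (2.5, 3, 3.8, 3.5, 4.4); X = 17.2.
W^NE = (Σα)·X − ½Σα_i² = 17.2² − ½·61.3 = 265.19.
Planner sets x_i = Σα_j = 17.2 for every i, so X^SO = 5·17.2 = 86.
W^SO = (Σα)·X^SO − ½·5·(Σα)² = (5/2)·17.2² = 739.6.
Deadweight loss = W^SO − W^NE = 474.41.

474.41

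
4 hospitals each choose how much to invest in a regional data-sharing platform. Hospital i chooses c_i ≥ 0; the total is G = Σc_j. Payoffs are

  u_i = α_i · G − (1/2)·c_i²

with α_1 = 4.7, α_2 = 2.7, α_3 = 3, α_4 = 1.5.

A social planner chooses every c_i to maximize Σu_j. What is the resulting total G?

Planner FOC: ∂(Σu_j)/∂c_i = (Σα_j) − c_i = 0, so c_i^SO = Σα_j = 11.9 for every i; G^SO = 47.6.

47.6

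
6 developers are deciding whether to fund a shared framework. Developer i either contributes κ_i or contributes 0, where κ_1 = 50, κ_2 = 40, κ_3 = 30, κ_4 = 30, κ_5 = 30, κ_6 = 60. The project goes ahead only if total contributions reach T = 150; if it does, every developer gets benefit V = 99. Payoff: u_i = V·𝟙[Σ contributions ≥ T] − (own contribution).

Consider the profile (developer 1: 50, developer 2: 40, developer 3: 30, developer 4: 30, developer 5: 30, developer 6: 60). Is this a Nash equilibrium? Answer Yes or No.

No

Total = 240 ≥ 150: provided.
Developer 1 (pledges 50, payoff 49): dropping to 0 → total 190, payoff 99. Profitable deviation.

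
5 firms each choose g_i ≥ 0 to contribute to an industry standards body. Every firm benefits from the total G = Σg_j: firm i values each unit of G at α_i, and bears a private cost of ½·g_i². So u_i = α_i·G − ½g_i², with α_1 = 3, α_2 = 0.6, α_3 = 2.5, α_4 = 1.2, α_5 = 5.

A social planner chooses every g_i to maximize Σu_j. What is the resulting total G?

Planner FOC: ∂(Σu_j)/∂g_i = (Σα_j) − g_i = 0, so g_i^SO = Σα_j = 12.3 for every i; G^SO = 61.5.

61.5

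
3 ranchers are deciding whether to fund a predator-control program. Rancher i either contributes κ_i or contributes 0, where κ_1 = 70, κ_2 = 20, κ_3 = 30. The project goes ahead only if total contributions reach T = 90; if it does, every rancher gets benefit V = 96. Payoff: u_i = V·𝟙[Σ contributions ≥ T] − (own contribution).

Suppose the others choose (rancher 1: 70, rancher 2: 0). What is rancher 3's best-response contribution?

30

Others' total = 70. Contributing 30 brings total to 100 ≥ 90: gain V − κ_3 = 66.
Best response: 30.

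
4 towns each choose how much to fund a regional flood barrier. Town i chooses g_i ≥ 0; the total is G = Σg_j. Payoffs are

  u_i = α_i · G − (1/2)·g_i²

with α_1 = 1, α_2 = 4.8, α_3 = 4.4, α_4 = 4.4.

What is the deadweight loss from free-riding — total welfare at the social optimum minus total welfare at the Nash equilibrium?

244.54

Town i's FOC: ∂u_i/∂g_i = α_i − g_i = 0, so g_i* = α_i.
NE contributions = (1, 4.8, 4.4, 4.4); G = 14.6.
W^NE = (Σα)·G − ½Σα_i² = 14.6² − ½·62.76 = 181.78.
Planner sets g_i = Σα_j = 14.6 for every i, so G^SO = 4·14.6 = 58.4.
W^SO = (Σα)·G^SO − ½·4·(Σα)² = (4/2)·14.6² = 426.32.
Deadweight loss = W^SO − W^NE = 244.54.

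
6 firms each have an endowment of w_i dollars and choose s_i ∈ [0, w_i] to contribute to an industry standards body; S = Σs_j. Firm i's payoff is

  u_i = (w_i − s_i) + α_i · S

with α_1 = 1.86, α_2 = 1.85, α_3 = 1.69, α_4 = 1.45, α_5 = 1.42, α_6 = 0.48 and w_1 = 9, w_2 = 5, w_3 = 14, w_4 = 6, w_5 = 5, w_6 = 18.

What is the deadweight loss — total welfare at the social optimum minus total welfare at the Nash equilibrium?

∂u_i/∂s_i = α_i − 1, so firm i contributes w_i if α_i > 1, else 0.
α_i > 1 for i ∈ {1, 2, 3, 4, 5}; NE contributions (9, 5, 14, 6, 5, 0), S = 39.
W^NE = Σw_i − S^NE + (Σα_i)·S^NE = 57 + 7.75·39 = 359.25.
Planner: ∂(Σu_j)/∂s_i = Σα_j − 1 = 7.75 > 0, so everyone contributes w_i; S^SO = 57, W^SO = 57 + 7.75·57 = 498.75.
Deadweight loss = 139.5.

139.5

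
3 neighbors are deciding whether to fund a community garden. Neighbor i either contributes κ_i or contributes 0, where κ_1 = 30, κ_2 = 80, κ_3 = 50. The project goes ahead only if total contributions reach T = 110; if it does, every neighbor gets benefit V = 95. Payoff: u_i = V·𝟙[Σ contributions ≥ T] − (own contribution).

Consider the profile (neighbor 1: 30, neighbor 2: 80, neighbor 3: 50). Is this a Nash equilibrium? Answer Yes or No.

Total = 160 ≥ 110: provided.
Neighbor 1 (pledges 30, payoff 65): dropping to 0 → total 130, payoff 95. Profitable deviation.

No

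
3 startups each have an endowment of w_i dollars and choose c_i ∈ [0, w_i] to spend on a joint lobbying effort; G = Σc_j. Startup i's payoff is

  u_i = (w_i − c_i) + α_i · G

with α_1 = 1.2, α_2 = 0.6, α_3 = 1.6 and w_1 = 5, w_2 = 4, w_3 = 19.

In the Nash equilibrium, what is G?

24

∂u_i/∂c_i = α_i − 1, so startup i contributes w_i if α_i > 1, else 0.
α_i > 1 for i ∈ {1, 3}; NE contributions (5, 0, 19), G = 24.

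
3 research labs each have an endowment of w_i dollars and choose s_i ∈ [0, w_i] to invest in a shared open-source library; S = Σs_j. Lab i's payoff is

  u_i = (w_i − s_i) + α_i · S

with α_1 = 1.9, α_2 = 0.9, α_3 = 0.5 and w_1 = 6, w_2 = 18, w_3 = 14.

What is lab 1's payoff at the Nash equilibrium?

∂u_i/∂s_i = α_i − 1, so lab i contributes w_i if α_i > 1, else 0.
α_i > 1 for i ∈ {1}; NE contributions (6, 0, 0), S = 6.
u_1 = (6 − 6) + 1.9·6 = 11.4.

11.4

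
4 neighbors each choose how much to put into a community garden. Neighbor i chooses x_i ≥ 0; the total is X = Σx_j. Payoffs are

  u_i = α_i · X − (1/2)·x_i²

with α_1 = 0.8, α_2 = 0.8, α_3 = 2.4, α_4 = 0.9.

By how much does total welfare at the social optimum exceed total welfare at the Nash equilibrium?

27.935

Neighbor i's FOC: ∂u_i/∂x_i = α_i − x_i = 0, so x_i* = α_i.
NE contributions = (0.8, 0.8, 2.4, 0.9); X = 4.9.
W^NE = (Σα)·X − ½Σα_i² = 4.9² − ½·7.85 = 20.085.
Planner sets x_i = Σα_j = 4.9 for every i, so X^SO = 4·4.9 = 19.6.
W^SO = (Σα)·X^SO − ½·4·(Σα)² = (4/2)·4.9² = 48.02.
Deadweight loss = W^SO − W^NE = 27.935.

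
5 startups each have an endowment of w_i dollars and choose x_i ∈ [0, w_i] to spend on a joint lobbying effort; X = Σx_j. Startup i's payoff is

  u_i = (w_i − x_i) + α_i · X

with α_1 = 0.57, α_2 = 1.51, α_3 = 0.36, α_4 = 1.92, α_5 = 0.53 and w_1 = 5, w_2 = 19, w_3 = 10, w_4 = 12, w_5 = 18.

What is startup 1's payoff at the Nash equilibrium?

∂u_i/∂x_i = α_i − 1, so startup i contributes w_i if α_i > 1, else 0.
α_i > 1 for i ∈ {2, 4}; NE contributions (0, 19, 0, 12, 0), X = 31.
u_1 = (5 − 0) + 0.57·31 = 22.67.

22.67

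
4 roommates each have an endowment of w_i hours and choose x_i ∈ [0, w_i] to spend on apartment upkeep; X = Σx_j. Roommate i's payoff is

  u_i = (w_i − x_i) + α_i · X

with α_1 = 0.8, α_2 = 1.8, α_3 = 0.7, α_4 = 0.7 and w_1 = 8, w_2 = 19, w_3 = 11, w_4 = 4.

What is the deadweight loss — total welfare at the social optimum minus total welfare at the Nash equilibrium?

69

∂u_i/∂x_i = α_i − 1, so roommate i contributes w_i if α_i > 1, else 0.
α_i > 1 for i ∈ {2}; NE contributions (0, 19, 0, 0), X = 19.
W^NE = Σw_i − X^NE + (Σα_i)·X^NE = 42 + 3·19 = 99.
Planner: ∂(Σu_j)/∂x_i = Σα_j − 1 = 3 > 0, so everyone contributes w_i; X^SO = 42, W^SO = 42 + 3·42 = 168.
Deadweight loss = 69.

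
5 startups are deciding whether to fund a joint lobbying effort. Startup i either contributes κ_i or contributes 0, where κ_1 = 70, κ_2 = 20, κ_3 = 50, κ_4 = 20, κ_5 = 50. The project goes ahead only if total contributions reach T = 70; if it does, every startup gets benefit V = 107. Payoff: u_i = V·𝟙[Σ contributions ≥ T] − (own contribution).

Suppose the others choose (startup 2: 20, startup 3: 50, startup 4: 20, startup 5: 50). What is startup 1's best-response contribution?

0

Others' total = 140 ≥ 70; contributing adds cost 70 for no extra benefit.
Best response: 0.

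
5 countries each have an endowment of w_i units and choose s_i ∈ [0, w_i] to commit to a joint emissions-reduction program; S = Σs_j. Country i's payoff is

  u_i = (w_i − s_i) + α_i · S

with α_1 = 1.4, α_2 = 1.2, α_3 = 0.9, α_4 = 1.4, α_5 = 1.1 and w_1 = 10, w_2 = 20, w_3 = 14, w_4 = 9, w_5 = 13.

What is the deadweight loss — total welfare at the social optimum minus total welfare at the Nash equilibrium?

70

∂u_i/∂s_i = α_i − 1, so country i contributes w_i if α_i > 1, else 0.
α_i > 1 for i ∈ {1, 2, 4, 5}; NE contributions (10, 20, 0, 9, 13), S = 52.
W^NE = Σw_i − S^NE + (Σα_i)·S^NE = 66 + 5·52 = 326.
Planner: ∂(Σu_j)/∂s_i = Σα_j − 1 = 5 > 0, so everyone contributes w_i; S^SO = 66, W^SO = 66 + 5·66 = 396.
Deadweight loss = 70.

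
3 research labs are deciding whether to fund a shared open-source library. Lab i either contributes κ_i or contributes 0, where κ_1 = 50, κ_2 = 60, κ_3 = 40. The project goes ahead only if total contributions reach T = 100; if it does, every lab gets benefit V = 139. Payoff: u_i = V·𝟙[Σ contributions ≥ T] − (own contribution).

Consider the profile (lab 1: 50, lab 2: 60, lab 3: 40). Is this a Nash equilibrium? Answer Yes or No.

Total = 150 ≥ 100: provided.
Lab 1 (pledges 50, payoff 89): dropping to 0 → total 100, payoff 139. Profitable deviation.

No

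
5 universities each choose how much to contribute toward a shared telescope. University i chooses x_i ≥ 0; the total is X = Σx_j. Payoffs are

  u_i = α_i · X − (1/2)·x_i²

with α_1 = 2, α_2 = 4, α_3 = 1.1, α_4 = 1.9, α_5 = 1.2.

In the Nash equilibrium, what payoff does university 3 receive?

University i's FOC: ∂u_i/∂x_i = α_i − x_i = 0, so x_i* = α_i.
NE contributions = (2, 4, 1.1, 1.9, 1.2); X = 10.2.
u_3 = α_3·X − ½·(x_3)² = 1.1·10.2 − ½·1.1² = 10.615.

10.615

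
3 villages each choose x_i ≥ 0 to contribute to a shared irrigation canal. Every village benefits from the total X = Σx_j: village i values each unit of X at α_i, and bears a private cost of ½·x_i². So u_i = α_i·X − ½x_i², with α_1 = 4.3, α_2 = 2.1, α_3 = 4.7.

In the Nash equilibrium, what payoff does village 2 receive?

Village i's FOC: ∂u_i/∂x_i = α_i − x_i = 0, so x_i* = α_i.
NE contributions = (4.3, 2.1, 4.7); X = 11.1.
u_2 = α_2·X − ½·(x_2)² = 2.1·11.1 − ½·2.1² = 21.105.

21.105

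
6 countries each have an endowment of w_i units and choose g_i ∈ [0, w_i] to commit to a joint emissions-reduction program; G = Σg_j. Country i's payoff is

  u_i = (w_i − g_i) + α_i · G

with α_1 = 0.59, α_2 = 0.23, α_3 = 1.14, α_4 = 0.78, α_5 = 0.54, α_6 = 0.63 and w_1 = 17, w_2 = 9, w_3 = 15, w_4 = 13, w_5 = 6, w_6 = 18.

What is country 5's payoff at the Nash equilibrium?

14.1

∂u_i/∂g_i = α_i − 1, so country i contributes w_i if α_i > 1, else 0.
α_i > 1 for i ∈ {3}; NE contributions (0, 0, 15, 0, 0, 0), G = 15.
u_5 = (6 − 0) + 0.54·15 = 14.1.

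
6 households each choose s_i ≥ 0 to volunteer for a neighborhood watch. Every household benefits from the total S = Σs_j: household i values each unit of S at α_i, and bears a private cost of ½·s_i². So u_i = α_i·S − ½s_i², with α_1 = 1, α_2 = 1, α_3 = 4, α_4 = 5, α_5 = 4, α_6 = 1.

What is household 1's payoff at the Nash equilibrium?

Household i's FOC: ∂u_i/∂s_i = α_i − s_i = 0, so s_i* = α_i.
NE contributions = (1, 1, 4, 5, 4, 1); S = 16.
u_1 = α_1·S − ½·(s_1)² = 1·16 − ½·1² = 15.5.

15.5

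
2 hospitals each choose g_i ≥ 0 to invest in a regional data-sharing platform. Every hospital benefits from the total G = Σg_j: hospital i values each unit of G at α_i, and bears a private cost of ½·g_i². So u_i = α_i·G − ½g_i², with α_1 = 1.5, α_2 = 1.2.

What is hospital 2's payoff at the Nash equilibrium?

Hospital i's FOC: ∂u_i/∂g_i = α_i − g_i = 0, so g_i* = α_i.
NE contributions = (1.5, 1.2); G = 2.7.
u_2 = α_2·G − ½·(g_2)² = 1.2·2.7 − ½·1.2² = 2.52.

2.52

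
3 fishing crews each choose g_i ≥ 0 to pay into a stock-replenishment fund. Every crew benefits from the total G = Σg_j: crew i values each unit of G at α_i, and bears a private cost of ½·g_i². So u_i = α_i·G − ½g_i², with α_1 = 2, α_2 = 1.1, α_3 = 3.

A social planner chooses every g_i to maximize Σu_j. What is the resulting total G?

Planner FOC: ∂(Σu_j)/∂g_i = (Σα_j) − g_i = 0, so g_i^SO = Σα_j = 6.1 for every i; G^SO = 18.3.

18.3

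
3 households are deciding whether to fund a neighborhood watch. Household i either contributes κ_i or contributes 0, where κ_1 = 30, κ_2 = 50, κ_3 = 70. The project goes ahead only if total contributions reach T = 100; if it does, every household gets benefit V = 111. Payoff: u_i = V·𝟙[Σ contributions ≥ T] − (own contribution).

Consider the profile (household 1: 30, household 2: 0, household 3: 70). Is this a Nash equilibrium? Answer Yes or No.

Yes

Total = 100 ≥ 100: provided.
Household 1 (pledges 30, payoff 81): dropping to 0 → total 70, payoff 0. No gain.
Household 2 (pledges 0, payoff 111): pledging 50 → total 150, payoff 61. No gain.
Household 3 (pledges 70, payoff 41): dropping to 0 → total 30, payoff 0. No gain.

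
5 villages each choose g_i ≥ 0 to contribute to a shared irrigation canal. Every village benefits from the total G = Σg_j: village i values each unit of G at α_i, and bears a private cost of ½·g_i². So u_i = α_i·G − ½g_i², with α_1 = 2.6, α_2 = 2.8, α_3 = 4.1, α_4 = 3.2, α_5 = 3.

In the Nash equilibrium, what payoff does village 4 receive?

Village i's FOC: ∂u_i/∂g_i = α_i − g_i = 0, so g_i* = α_i.
NE contributions = (2.6, 2.8, 4.1, 3.2, 3); G = 15.7.
u_4 = α_4·G − ½·(g_4)² = 3.2·15.7 − ½·3.2² = 45.12.

45.12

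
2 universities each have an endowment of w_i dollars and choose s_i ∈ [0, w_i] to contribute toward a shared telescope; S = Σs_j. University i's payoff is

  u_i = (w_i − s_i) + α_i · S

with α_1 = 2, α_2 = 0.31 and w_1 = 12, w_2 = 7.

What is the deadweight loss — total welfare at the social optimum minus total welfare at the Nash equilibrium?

9.17

∂u_i/∂s_i = α_i − 1, so university i contributes w_i if α_i > 1, else 0.
α_i > 1 for i ∈ {1}; NE contributions (12, 0), S = 12.
W^NE = Σw_i − S^NE + (Σα_i)·S^NE = 19 + 1.31·12 = 34.72.
Planner: ∂(Σu_j)/∂s_i = Σα_j − 1 = 1.31 > 0, so everyone contributes w_i; S^SO = 19, W^SO = 19 + 1.31·19 = 43.89.
Deadweight loss = 9.17.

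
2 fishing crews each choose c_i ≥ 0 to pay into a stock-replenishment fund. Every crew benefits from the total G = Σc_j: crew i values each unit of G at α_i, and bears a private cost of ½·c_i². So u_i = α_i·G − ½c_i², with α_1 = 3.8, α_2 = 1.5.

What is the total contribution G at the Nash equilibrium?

Crew i's FOC: ∂u_i/∂c_i = α_i − c_i = 0, so c_i* = α_i.
NE contributions = (3.8, 1.5); G = 5.3.

5.3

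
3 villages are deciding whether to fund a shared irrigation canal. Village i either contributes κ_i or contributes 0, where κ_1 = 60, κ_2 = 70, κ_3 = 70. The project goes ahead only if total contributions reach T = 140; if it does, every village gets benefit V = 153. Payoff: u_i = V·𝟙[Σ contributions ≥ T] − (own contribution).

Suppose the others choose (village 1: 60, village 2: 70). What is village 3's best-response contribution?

70

Others' total = 130. Contributing 70 brings total to 200 ≥ 140: gain V − κ_3 = 83.
Best response: 70.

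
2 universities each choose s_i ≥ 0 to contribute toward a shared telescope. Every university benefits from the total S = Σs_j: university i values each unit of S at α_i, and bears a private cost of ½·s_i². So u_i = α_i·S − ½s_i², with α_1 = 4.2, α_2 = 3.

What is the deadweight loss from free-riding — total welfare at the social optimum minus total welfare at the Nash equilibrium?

University i's FOC: ∂u_i/∂s_i = α_i − s_i = 0, so s_i* = α_i.
NE contributions = (4.2, 3); S = 7.2.
W^NE = (Σα)·S − ½Σα_i² = 7.2² − ½·26.64 = 38.52.
Planner sets s_i = Σα_j = 7.2 for every i, so S^SO = 2·7.2 = 14.4.
W^SO = (Σα)·S^SO − ½·2·(Σα)² = (2/2)·7.2² = 51.84.
Deadweight loss = W^SO − W^NE = 13.32.

13.32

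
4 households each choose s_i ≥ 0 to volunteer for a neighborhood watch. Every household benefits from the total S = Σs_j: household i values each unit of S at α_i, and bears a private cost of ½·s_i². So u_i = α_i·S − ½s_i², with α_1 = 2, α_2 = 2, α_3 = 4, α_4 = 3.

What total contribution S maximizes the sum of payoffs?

44

Planner FOC: ∂(Σu_j)/∂s_i = (Σα_j) − s_i = 0, so s_i^SO = Σα_j = 11 for every i; S^SO = 44.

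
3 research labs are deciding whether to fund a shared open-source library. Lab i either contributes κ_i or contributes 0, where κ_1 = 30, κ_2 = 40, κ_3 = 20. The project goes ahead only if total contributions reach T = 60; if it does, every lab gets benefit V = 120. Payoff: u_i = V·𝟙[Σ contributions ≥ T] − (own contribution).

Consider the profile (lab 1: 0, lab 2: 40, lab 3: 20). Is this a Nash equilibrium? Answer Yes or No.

Yes

Total = 60 ≥ 60: provided.
Lab 1 (pledges 0, payoff 120): pledging 30 → total 90, payoff 90. No gain.
Lab 2 (pledges 40, payoff 80): dropping to 0 → total 20, payoff 0. No gain.
Lab 3 (pledges 20, payoff 100): dropping to 0 → total 40, payoff 0. No gain.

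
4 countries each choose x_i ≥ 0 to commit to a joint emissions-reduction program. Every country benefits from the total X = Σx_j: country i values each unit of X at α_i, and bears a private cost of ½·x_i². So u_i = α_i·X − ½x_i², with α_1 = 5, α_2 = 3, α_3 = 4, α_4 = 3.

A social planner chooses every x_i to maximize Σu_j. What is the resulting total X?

Planner FOC: ∂(Σu_j)/∂x_i = (Σα_j) − x_i = 0, so x_i^SO = Σα_j = 15 for every i; X^SO = 60.

60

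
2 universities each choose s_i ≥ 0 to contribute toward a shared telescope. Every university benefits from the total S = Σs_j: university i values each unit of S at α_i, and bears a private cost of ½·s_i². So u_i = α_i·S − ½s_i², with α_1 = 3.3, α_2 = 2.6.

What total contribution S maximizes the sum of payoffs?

11.8

Planner FOC: ∂(Σu_j)/∂s_i = (Σα_j) − s_i = 0, so s_i^SO = Σα_j = 5.9 for every i; S^SO = 11.8.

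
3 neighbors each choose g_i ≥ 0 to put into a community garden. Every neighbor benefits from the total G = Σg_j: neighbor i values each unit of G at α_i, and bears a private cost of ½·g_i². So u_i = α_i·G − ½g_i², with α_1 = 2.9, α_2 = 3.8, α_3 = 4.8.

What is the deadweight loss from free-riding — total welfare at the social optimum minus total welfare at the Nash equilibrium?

Neighbor i's FOC: ∂u_i/∂g_i = α_i − g_i = 0, so g_i* = α_i.
NE contributions = (2.9, 3.8, 4.8); G = 11.5.
W^NE = (Σα)·G − ½Σα_i² = 11.5² − ½·45.89 = 109.305.
Planner sets g_i = Σα_j = 11.5 for every i, so G^SO = 3·11.5 = 34.5.
W^SO = (Σα)·G^SO − ½·3·(Σα)² = (3/2)·11.5² = 198.375.
Deadweight loss = W^SO − W^NE = 89.07.

89.07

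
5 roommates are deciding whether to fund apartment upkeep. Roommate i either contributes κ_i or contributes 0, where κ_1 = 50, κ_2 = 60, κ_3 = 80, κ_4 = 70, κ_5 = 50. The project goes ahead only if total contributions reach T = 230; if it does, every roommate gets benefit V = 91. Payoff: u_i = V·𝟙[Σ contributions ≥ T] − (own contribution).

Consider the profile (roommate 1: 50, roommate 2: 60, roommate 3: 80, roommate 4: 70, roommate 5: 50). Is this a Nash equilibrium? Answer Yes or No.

No

Total = 310 ≥ 230: provided.
Roommate 1 (pledges 50, payoff 41): dropping to 0 → total 260, payoff 91. Profitable deviation.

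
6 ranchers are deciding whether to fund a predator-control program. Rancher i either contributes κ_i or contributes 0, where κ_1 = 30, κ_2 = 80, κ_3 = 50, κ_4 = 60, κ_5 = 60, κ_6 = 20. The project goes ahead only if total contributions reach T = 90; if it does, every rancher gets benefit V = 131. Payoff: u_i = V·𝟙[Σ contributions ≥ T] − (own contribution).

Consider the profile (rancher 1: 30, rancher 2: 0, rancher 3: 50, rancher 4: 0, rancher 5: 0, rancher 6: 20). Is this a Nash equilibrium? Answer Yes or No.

Total = 100 ≥ 90: provided.
Rancher 1 (pledges 30, payoff 101): dropping to 0 → total 70, payoff 0. No gain.
Rancher 2 (pledges 0, payoff 131): pledging 80 → total 180, payoff 51. No gain.
Rancher 3 (pledges 50, payoff 81): dropping to 0 → total 50, payoff 0. No gain.
Rancher 4 (pledges 0, payoff 131): pledging 60 → total 160, payoff 71. No gain.
Rancher 5 (pledges 0, payoff 131): pledging 60 → total 160, payoff 71. No gain.
Rancher 6 (pledges 20, payoff 111): dropping to 0 → total 80, payoff 0. No gain.

Yes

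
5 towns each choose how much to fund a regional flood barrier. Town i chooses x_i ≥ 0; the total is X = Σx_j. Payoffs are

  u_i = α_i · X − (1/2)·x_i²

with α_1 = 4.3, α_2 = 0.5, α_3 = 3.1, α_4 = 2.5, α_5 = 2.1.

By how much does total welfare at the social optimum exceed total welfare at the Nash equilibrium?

Town i's FOC: ∂u_i/∂x_i = α_i − x_i = 0, so x_i* = α_i.
NE contributions = (4.3, 0.5, 3.1, 2.5, 2.1); X = 12.5.
W^NE = (Σα)·X − ½Σα_i² = 12.5² − ½·39.01 = 136.745.
Planner sets x_i = Σα_j = 12.5 for every i, so X^SO = 5·12.5 = 62.5.
W^SO = (Σα)·X^SO − ½·5·(Σα)² = (5/2)·12.5² = 390.625.
Deadweight loss = W^SO − W^NE = 253.88.

253.88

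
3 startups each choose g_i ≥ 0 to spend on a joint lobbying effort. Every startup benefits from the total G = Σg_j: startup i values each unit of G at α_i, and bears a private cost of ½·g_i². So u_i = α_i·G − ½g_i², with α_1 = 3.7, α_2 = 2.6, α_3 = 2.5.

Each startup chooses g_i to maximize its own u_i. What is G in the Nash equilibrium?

8.8

Startup i's FOC: ∂u_i/∂g_i = α_i − g_i = 0, so g_i* = α_i.
NE contributions = (3.7, 2.6, 2.5); G = 8.8.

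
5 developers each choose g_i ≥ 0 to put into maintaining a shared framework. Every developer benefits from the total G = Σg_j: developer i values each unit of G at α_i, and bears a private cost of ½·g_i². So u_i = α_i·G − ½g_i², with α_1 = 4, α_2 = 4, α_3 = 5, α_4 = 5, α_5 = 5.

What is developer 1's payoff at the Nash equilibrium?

Developer i's FOC: ∂u_i/∂g_i = α_i − g_i = 0, so g_i* = α_i.
NE contributions = (4, 4, 5, 5, 5); G = 23.
u_1 = α_1·G − ½·(g_1)² = 4·23 − ½·4² = 84.

84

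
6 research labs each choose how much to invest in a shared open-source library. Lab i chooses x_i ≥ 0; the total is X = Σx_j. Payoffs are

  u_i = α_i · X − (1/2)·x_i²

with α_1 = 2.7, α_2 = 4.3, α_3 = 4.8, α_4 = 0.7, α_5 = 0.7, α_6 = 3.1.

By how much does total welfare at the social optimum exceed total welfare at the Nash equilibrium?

561.085

Lab i's FOC: ∂u_i/∂x_i = α_i − x_i = 0, so x_i* = α_i.
NE contributions = (2.7, 4.3, 4.8, 0.7, 0.7, 3.1); X = 16.3.
W^NE = (Σα)·X − ½Σα_i² = 16.3² − ½·59.41 = 235.985.
Planner sets x_i = Σα_j = 16.3 for every i, so X^SO = 6·16.3 = 97.8.
W^SO = (Σα)·X^SO − ½·6·(Σα)² = (6/2)·16.3² = 797.07.
Deadweight loss = W^SO − W^NE = 561.085.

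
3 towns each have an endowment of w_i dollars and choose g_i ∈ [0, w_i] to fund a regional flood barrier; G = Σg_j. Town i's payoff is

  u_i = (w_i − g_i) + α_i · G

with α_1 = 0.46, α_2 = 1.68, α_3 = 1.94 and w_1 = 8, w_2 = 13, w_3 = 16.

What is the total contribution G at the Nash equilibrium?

29

∂u_i/∂g_i = α_i − 1, so town i contributes w_i if α_i > 1, else 0.
α_i > 1 for i ∈ {2, 3}; NE contributions (0, 13, 16), G = 29.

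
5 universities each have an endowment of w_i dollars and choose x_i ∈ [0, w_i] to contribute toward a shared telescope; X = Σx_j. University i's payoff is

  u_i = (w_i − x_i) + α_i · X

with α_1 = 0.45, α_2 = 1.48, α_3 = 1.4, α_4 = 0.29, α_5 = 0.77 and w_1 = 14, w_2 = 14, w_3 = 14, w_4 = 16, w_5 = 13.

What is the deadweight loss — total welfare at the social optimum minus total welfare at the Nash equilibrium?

145.77

∂u_i/∂x_i = α_i − 1, so university i contributes w_i if α_i > 1, else 0.
α_i > 1 for i ∈ {2, 3}; NE contributions (0, 14, 14, 0, 0), X = 28.
W^NE = Σw_i − X^NE + (Σα_i)·X^NE = 71 + 3.39·28 = 165.92.
Planner: ∂(Σu_j)/∂x_i = Σα_j − 1 = 3.39 > 0, so everyone contributes w_i; X^SO = 71, W^SO = 71 + 3.39·71 = 311.69.
Deadweight loss = 145.77.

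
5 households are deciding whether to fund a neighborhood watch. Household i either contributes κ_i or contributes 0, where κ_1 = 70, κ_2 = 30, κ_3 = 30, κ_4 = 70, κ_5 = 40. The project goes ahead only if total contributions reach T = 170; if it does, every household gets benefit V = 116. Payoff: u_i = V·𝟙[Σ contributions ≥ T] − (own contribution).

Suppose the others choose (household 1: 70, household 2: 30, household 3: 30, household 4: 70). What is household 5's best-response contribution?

0

Others' total = 200 ≥ 170; contributing adds cost 40 for no extra benefit.
Best response: 0.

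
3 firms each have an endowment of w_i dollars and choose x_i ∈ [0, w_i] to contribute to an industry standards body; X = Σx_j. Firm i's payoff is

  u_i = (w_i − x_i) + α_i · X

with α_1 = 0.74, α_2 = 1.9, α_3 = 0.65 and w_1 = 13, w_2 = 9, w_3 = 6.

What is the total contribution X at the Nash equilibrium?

∂u_i/∂x_i = α_i − 1, so firm i contributes w_i if α_i > 1, else 0.
α_i > 1 for i ∈ {2}; NE contributions (0, 9, 0), X = 9.

9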